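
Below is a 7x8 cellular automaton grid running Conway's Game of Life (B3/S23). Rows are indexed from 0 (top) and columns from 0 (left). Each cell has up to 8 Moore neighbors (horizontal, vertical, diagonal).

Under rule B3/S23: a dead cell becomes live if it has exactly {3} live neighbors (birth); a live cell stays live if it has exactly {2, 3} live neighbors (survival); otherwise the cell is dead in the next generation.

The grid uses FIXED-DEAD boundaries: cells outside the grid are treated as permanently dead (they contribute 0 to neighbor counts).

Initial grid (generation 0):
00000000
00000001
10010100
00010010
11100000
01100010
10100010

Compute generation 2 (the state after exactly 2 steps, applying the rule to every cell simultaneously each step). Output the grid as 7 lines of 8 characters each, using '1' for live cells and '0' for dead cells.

Simulating step by step:
Generation 0 (given above): 15 live cells
Generation 1: 9 live cells
00000000
00000000
00001010
10011000
10010000
00010000
00100000
Generation 2: 10 live cells
(generation 2 grid is the final answer)

Answer: 00000000
00000000
00011100
00011100
00110000
00110000
00000000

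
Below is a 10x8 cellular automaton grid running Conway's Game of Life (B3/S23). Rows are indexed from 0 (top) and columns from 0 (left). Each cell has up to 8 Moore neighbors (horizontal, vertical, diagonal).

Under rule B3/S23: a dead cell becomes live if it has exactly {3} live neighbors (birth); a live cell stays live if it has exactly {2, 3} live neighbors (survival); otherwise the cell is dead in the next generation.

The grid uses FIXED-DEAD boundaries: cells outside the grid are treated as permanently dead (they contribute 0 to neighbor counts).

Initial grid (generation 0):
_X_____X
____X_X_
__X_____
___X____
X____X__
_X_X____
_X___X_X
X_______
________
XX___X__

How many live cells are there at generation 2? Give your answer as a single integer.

Simulating step by step:
Generation 0 (given above): 17 live cells
Generation 1: 13 live cells
________
________
___X____
________
__X_X___
XXX_X_X_
XXX_____
________
XX______
________
Generation 2: 9 live cells
________
________
________
___X____
__X__X__
X____X__
X_XX____
__X_____
________
________
Population at generation 2: 9

Answer: 9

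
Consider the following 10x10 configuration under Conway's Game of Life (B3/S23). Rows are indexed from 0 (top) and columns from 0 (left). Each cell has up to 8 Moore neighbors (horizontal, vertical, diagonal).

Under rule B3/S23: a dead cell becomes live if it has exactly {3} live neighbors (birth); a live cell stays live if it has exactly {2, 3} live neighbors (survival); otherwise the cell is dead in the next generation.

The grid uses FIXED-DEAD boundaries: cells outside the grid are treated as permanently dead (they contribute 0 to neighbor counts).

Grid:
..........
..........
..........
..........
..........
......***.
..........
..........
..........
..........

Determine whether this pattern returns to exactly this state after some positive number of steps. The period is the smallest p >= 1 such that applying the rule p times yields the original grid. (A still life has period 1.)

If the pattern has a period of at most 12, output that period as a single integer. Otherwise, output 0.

Simulating and comparing each generation to the original:
Gen 0 (original, given above): 3 live cells
Gen 1: 3 live cells, differs from original
Gen 2: 3 live cells, MATCHES original -> period = 2

Answer: 2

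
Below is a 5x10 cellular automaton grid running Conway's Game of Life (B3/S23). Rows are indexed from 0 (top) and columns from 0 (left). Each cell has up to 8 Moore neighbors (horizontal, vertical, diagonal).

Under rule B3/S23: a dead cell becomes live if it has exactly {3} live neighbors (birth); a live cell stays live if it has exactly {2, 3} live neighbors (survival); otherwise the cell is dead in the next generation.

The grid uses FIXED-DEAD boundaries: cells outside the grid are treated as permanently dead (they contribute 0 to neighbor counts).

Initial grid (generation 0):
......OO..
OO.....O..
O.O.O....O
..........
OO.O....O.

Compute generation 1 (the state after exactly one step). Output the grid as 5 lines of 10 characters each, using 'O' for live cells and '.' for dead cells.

Simulating step by step:
Generation 0 (given above): 13 live cells
Generation 1: 11 live cells
(generation 1 grid is the final answer)

Answer: ......OO..
OO....OOO.
O.........
O.OO......
..........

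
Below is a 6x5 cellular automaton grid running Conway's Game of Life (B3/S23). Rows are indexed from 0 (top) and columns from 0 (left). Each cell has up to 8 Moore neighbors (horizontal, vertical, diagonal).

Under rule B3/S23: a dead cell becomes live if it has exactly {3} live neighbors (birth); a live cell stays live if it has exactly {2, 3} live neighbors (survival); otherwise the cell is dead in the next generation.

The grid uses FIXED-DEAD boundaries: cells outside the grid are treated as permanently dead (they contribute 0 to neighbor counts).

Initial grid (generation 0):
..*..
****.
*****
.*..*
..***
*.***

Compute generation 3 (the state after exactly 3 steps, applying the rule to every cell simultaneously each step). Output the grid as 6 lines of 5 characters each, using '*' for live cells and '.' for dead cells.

Simulating step by step:
Generation 0 (given above): 19 live cells
Generation 1: 9 live cells
..**.
*...*
....*
*....
.....
.**.*
Generation 2: 3 live cells
...*.
....*
.....
.....
.*...
.....
Generation 3: 0 live cells
(generation 3 grid is the final answer)

Answer: .....
.....
.....
.....
.....
.....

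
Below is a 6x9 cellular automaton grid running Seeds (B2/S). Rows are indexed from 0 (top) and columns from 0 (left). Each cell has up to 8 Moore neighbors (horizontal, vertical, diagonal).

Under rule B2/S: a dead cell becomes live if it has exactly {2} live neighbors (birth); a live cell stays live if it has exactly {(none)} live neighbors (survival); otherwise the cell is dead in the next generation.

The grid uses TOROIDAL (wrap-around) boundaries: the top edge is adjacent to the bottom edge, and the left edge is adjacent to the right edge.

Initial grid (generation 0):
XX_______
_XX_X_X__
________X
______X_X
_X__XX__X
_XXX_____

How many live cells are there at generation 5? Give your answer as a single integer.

Answer: 12

Derivation:
Simulating step by step:
Generation 0 (given above): 16 live cells
Generation 1: 14 live cells
____XX___
___X_X_XX
_XXX__X__
____X____
______X__
_____X__X
Generation 2: 12 live cells
X__X_____
XX_______
X_______X
_X____XX_
____X__X_
_______X_
Generation 3: 9 live cells
__X______
__X______
__X___X__
_____X___
_____X___
___XX_X__
Generation 4: 9 live cells
_X__XX___
_________
_X_X_X___
____X____
___X_____
__X______
Generation 5: 12 live cells
__XX_____
XX_X__X__
__X______
_____X___
__X_X____
_X___X___
Population at generation 5: 12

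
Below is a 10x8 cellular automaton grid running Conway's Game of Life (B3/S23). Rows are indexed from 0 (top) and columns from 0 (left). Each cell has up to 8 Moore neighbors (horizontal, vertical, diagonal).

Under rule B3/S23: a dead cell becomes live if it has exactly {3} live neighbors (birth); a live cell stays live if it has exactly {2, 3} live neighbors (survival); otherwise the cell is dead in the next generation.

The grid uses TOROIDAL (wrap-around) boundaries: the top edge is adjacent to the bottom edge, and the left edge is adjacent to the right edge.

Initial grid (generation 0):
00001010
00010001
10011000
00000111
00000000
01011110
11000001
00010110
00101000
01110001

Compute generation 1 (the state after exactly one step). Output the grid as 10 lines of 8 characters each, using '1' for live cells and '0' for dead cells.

Answer: 10001011
00010101
10011100
00001111
00000001
01101111
11010001
11111111
01001110
01101100

Derivation:
Simulating step by step:
Generation 0 (given above): 27 live cells
Generation 1: 42 live cells
(generation 1 grid is the final answer)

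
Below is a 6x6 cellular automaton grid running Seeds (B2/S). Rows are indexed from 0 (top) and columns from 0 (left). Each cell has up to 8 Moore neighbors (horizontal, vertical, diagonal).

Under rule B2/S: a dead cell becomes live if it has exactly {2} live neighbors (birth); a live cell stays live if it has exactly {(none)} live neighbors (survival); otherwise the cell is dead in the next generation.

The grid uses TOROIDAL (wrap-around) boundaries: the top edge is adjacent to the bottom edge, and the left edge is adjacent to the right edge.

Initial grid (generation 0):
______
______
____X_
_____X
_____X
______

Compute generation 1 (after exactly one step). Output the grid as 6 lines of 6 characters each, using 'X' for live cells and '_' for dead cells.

Answer: ______
______
_____X
X_____
X___X_
______

Derivation:
Simulating step by step:
Generation 0 (given above): 3 live cells
Generation 1: 4 live cells
(generation 1 grid is the final answer)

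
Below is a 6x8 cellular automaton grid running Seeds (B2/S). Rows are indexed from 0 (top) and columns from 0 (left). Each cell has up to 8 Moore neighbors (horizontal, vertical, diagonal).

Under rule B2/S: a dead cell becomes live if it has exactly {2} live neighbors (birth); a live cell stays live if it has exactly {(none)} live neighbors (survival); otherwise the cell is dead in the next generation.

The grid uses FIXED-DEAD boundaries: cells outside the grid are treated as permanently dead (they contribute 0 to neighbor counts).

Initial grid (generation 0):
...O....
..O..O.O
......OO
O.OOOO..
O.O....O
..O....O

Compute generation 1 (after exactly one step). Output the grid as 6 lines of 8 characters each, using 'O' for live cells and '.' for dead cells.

Answer: ..O.O.O.
...OO...
........
........
.....O..
...O..O.

Derivation:
Simulating step by step:
Generation 0 (given above): 16 live cells
Generation 1: 8 live cells
(generation 1 grid is the final answer)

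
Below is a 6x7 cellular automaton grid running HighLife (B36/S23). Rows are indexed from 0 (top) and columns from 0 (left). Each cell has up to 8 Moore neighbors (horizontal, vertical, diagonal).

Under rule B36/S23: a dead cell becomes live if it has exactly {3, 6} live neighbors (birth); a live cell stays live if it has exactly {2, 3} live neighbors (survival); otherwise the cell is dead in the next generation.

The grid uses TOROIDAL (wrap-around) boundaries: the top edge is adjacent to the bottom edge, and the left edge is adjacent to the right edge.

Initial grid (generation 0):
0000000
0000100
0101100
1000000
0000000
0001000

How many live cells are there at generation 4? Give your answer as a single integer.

Simulating step by step:
Generation 0 (given above): 6 live cells
Generation 1: 4 live cells
0000000
0001100
0001100
0000000
0000000
0000000
Generation 2: 4 live cells
0000000
0001100
0001100
0000000
0000000
0000000
Generation 3: 4 live cells
0000000
0001100
0001100
0000000
0000000
0000000
Generation 4: 4 live cells
0000000
0001100
0001100
0000000
0000000
0000000
Population at generation 4: 4

Answer: 4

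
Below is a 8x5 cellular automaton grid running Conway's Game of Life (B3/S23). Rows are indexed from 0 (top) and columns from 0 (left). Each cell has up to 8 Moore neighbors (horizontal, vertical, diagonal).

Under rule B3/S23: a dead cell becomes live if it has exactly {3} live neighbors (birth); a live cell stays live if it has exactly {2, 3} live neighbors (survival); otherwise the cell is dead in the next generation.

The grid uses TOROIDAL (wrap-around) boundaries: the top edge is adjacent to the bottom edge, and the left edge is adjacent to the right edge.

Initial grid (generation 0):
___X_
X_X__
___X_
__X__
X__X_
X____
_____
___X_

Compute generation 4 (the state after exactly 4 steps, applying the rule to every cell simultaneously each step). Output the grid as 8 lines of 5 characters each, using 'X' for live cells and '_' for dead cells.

Simulating step by step:
Generation 0 (given above): 9 live cells
Generation 1: 15 live cells
__XXX
__XXX
_XXX_
__XXX
_X__X
____X
_____
_____
Generation 2: 10 live cells
__X_X
X____
XX___
____X
__X_X
X____
_____
___X_
Generation 3: 14 live cells
___XX
X___X
XX__X
_X_XX
X__XX
_____
_____
___X_
Generation 4: 12 live cells
(generation 4 grid is the final answer)

Answer: X__X_
_X___
_XX__
_X___
X_XX_
____X
_____
___XX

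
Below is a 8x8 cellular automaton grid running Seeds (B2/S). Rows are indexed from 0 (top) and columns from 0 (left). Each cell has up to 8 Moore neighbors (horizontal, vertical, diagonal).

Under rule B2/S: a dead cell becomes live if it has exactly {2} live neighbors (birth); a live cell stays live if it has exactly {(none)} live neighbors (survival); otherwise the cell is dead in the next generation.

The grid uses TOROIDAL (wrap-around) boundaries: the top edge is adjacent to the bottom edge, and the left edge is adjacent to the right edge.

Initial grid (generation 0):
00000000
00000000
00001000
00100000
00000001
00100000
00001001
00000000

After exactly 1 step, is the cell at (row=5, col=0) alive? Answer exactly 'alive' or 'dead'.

Simulating step by step:
Generation 0 (given above): 6 live cells
Generation 1: 10 live cells
00000000
00000000
00010000
00010000
01110000
10010011
00010000
00000000

Cell (5,0) at generation 1: 1 -> alive

Answer: alive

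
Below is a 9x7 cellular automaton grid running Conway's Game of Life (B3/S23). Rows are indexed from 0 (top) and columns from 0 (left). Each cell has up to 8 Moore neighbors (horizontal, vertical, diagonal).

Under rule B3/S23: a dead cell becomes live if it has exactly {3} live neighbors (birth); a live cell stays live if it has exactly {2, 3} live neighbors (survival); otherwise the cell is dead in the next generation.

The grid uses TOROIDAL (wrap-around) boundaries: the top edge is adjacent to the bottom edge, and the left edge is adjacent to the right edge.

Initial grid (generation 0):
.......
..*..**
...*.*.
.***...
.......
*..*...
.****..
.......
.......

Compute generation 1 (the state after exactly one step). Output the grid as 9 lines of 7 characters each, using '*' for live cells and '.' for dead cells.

Simulating step by step:
Generation 0 (given above): 14 live cells
Generation 1: 21 live cells
(generation 1 grid is the final answer)

Answer: .......
....***
.*.*.**
..***..
.*.*...
.*.**..
.****..
..**...
.......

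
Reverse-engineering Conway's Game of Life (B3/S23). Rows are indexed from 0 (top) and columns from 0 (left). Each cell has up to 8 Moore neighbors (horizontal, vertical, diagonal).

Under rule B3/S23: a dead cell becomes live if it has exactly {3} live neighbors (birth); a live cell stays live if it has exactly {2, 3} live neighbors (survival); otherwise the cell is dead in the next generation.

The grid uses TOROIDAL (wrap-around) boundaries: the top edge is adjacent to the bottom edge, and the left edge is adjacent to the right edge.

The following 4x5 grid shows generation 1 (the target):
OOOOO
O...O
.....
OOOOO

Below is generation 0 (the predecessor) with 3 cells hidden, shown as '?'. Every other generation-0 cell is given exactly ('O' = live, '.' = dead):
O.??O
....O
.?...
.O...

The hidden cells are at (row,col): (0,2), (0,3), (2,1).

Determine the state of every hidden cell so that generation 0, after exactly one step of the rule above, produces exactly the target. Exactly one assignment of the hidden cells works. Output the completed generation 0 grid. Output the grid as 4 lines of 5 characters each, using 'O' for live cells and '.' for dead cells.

Answer: O.OOO
....O
.....
.O...

Derivation:
Hidden generation-0 cells (in order): (0,2), (0,3), (2,1).
A hidden cell only influences target cells in its own 3x3 neighborhood. Try each of the 2^3 = 8 assignments, step the completed generation 0 forward once under B3/S23, and compare with the target:
  (0,2)=. (0,3)=. (2,1)=. -> step gives (0,1)='.' but target has 'O' -> reject
  (0,2)=. (0,3)=. (2,1)=O -> step gives (0,1)='.' but target has 'O' -> reject
  (0,2)=. (0,3)=O (2,1)=. -> step gives (0,1)='.' but target has 'O' -> reject
  (0,2)=. (0,3)=O (2,1)=O -> step gives (0,1)='.' but target has 'O' -> reject
  (0,2)=O (0,3)=. (2,1)=. -> step gives (0,2)='.' but target has 'O' -> reject
  (0,2)=O (0,3)=. (2,1)=O -> step gives (0,2)='.' but target has 'O' -> reject
  (0,2)=O (0,3)=O (2,1)=. -> step reproduces the target at every cell -> ACCEPT
  (0,2)=O (0,3)=O (2,1)=O -> step gives (1,0)='.' but target has 'O' -> reject
Unique solution: (0,2)=live, (0,3)=live, (2,1)=dead.
Check: live-neighbor counts of every cell in the completed generation 0:
33233
32243
21111
32333
Applying B3/S23 to generation 0 with these counts gives:
OOOOO
O...O
.....
OOOOO
which matches the target exactly.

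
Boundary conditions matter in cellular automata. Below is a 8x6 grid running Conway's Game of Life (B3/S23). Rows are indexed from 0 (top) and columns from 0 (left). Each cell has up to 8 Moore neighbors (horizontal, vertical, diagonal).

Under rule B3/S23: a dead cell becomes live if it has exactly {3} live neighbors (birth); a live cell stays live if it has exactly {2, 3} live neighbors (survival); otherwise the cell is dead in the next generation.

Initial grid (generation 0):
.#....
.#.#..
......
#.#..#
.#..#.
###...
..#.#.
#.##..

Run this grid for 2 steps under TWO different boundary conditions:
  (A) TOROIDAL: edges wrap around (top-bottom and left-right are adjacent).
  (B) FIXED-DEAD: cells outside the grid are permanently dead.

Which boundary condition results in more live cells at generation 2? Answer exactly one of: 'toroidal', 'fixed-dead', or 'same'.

Under TOROIDAL boundary, generation 2:
.#.#..
...#..
..#..#
.....#
..#.#.
##..##
#.####
..####
Population = 21

Under FIXED-DEAD boundary, generation 2:
......
..##..
.##...
.#....
.##...
.#....
#..#..
.##...
Population = 12

Comparison: toroidal=21, fixed-dead=12 -> toroidal

Answer: toroidal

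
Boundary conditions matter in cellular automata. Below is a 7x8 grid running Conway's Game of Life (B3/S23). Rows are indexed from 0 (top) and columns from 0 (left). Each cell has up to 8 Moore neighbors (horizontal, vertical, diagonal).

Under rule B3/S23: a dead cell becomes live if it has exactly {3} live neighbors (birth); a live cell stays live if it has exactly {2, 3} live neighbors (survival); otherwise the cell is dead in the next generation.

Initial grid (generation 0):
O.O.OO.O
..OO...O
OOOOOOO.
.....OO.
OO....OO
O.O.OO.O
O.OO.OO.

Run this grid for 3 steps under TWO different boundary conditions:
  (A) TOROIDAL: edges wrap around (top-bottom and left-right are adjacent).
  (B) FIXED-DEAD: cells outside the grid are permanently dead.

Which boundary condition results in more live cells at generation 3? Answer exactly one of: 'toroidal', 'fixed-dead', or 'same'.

Answer: fixed-dead

Derivation:
Under TOROIDAL boundary, generation 3:
OOO.....
........
..O.....
.OOO....
O.......
.O......
.O......
Population = 10

Under FIXED-DEAD boundary, generation 3:
.O......
.O......
O.O.....
O.OO....
........
O.....O.
.OO.OOO.
Population = 14

Comparison: toroidal=10, fixed-dead=14 -> fixed-dead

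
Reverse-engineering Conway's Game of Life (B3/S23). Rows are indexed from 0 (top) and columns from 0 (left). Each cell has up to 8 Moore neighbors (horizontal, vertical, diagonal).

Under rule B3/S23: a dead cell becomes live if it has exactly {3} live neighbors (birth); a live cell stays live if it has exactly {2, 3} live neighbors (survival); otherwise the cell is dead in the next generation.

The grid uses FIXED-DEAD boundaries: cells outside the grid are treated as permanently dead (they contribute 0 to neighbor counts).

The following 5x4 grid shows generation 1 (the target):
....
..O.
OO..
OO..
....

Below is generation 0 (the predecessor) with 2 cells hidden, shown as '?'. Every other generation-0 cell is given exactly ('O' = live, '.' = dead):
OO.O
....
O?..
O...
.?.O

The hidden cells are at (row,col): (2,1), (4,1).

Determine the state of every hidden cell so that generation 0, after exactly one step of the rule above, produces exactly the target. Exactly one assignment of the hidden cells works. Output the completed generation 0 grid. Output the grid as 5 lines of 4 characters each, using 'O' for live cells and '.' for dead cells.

Answer: OO.O
....
OO..
O...
...O

Derivation:
Hidden generation-0 cells (in order): (2,1), (4,1).
A hidden cell only influences target cells in its own 3x3 neighborhood. Try each of the 2^2 = 4 assignments, step the completed generation 0 forward once under B3/S23, and compare with the target:
  (2,1)=. (4,1)=. -> step gives (1,0)='O' but target has '.' -> reject
  (2,1)=. (4,1)=O -> step gives (1,0)='O' but target has '.' -> reject
  (2,1)=O (4,1)=. -> step reproduces the target at every cell -> ACCEPT
  (2,1)=O (4,1)=O -> step gives (3,1)='.' but target has 'O' -> reject
Unique solution: (2,1)=live, (4,1)=dead.
Check: live-neighbor counts of every cell in the completed generation 0:
1120
4431
2210
2321
1110
Applying B3/S23 to generation 0 with these counts gives:
....
..O.
OO..
OO..
....
which matches the target exactly.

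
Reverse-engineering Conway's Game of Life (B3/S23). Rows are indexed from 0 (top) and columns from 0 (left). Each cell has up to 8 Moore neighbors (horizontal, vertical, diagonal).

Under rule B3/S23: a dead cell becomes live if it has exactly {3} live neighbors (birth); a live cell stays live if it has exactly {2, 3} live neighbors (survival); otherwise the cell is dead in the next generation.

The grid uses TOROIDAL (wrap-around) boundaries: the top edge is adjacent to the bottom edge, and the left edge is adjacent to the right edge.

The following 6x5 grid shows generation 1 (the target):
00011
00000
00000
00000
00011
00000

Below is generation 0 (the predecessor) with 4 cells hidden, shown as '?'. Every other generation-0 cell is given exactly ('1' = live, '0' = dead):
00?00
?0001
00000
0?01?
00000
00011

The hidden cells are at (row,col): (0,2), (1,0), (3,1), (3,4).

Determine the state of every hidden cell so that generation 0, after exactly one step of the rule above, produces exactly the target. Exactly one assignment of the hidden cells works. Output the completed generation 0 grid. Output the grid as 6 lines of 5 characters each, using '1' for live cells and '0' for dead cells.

Hidden generation-0 cells (in order): (0,2), (1,0), (3,1), (3,4).
A hidden cell only influences target cells in its own 3x3 neighborhood. Try each of the 2^4 = 16 assignments, step the completed generation 0 forward once under B3/S23, and compare with the target:
  (0,2)=0 (1,0)=0 (3,1)=0 (3,4)=0 -> step reproduces the target at every cell -> ACCEPT
  (0,2)=0 (1,0)=0 (3,1)=0 (3,4)=1 -> step gives (2,3)='1' but target has '0' -> reject
  (0,2)=0 (1,0)=0 (3,1)=1 (3,4)=0 -> step gives (4,2)='1' but target has '0' -> reject
  (0,2)=0 (1,0)=0 (3,1)=1 (3,4)=1 -> step gives (2,0)='1' but target has '0' -> reject
  (0,2)=0 (1,0)=1 (3,1)=0 (3,4)=0 -> step gives (0,0)='1' but target has '0' -> reject
  (0,2)=0 (1,0)=1 (3,1)=0 (3,4)=1 -> step gives (0,0)='1' but target has '0' -> reject
  (0,2)=0 (1,0)=1 (3,1)=1 (3,4)=0 -> step gives (0,0)='1' but target has '0' -> reject
  (0,2)=0 (1,0)=1 (3,1)=1 (3,4)=1 -> step gives (0,0)='1' but target has '0' -> reject
  (0,2)=1 (1,0)=0 (3,1)=0 (3,4)=0 -> step gives (0,3)='0' but target has '1' -> reject
  (0,2)=1 (1,0)=0 (3,1)=0 (3,4)=1 -> step gives (0,3)='0' but target has '1' -> reject
  (0,2)=1 (1,0)=0 (3,1)=1 (3,4)=0 -> step gives (0,3)='0' but target has '1' -> reject
  (0,2)=1 (1,0)=0 (3,1)=1 (3,4)=1 -> step gives (0,3)='0' but target has '1' -> reject
  (0,2)=1 (1,0)=1 (3,1)=0 (3,4)=0 -> step gives (0,0)='1' but target has '0' -> reject
  (0,2)=1 (1,0)=1 (3,1)=0 (3,4)=1 -> step gives (0,0)='1' but target has '0' -> reject
  (0,2)=1 (1,0)=1 (3,1)=1 (3,4)=0 -> step gives (0,0)='1' but target has '0' -> reject
  (0,2)=1 (1,0)=1 (3,1)=1 (3,4)=1 -> step gives (0,0)='1' but target has '0' -> reject
Unique solution: (0,2)=dead, (1,0)=dead, (3,1)=dead, (3,4)=dead.
Check: live-neighbor counts of every cell in the completed generation 0:
20133
10010
10122
00101
10233
10111
Applying B3/S23 to generation 0 with these counts gives:
00011
00000
00000
00000
00011
00000
which matches the target exactly.

Answer: 00000
00001
00000
00010
00000
00011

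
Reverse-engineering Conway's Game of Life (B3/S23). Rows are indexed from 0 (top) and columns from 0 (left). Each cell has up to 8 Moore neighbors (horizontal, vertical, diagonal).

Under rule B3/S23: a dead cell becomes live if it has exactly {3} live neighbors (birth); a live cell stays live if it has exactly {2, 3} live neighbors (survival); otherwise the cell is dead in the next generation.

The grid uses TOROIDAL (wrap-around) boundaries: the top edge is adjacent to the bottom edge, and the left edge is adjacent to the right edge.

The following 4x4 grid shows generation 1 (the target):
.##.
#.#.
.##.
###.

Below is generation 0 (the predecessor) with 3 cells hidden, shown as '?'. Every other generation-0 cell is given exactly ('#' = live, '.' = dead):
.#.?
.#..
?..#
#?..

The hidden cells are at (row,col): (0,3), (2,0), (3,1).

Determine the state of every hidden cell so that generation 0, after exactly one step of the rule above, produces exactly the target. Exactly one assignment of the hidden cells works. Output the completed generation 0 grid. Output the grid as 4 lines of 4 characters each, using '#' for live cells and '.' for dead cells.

Answer: .#..
.#..
...#
##..

Derivation:
Hidden generation-0 cells (in order): (0,3), (2,0), (3,1).
A hidden cell only influences target cells in its own 3x3 neighborhood. Try each of the 2^3 = 8 assignments, step the completed generation 0 forward once under B3/S23, and compare with the target:
  (0,3)=. (2,0)=. (3,1)=. -> step gives (0,0)='#' but target has '.' -> reject
  (0,3)=. (2,0)=. (3,1)=# -> step reproduces the target at every cell -> ACCEPT
  (0,3)=. (2,0)=# (3,1)=. -> step gives (0,0)='#' but target has '.' -> reject
  (0,3)=. (2,0)=# (3,1)=# -> step gives (1,0)='.' but target has '#' -> reject
  (0,3)=# (2,0)=. (3,1)=. -> step gives (1,0)='.' but target has '#' -> reject
  (0,3)=# (2,0)=. (3,1)=# -> step gives (0,2)='.' but target has '#' -> reject
  (0,3)=# (2,0)=# (3,1)=. -> step gives (1,0)='.' but target has '#' -> reject
  (0,3)=# (2,0)=# (3,1)=# -> step gives (0,2)='.' but target has '#' -> reject
Unique solution: (0,3)=dead, (2,0)=dead, (3,1)=live.
Check: live-neighbor counts of every cell in the completed generation 0:
4331
3131
4331
3232
Applying B3/S23 to generation 0 with these counts gives:
.##.
#.#.
.##.
###.
which matches the target exactly.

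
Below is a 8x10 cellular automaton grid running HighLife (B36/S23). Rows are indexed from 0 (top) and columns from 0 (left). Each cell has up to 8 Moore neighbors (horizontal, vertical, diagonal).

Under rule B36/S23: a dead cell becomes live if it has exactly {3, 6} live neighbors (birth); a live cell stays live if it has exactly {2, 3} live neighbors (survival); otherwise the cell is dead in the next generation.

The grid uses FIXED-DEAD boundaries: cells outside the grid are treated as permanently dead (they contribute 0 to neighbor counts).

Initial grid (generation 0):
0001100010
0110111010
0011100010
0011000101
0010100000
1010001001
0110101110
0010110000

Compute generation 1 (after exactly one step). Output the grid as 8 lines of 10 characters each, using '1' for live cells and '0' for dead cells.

Simulating step by step:
Generation 0 (given above): 32 live cells
Generation 1: 28 live cells
(generation 1 grid is the final answer)

Answer: 0011100100
0100000011
0000001011
0100000010
0010000010
0010001010
0010101110
0110111100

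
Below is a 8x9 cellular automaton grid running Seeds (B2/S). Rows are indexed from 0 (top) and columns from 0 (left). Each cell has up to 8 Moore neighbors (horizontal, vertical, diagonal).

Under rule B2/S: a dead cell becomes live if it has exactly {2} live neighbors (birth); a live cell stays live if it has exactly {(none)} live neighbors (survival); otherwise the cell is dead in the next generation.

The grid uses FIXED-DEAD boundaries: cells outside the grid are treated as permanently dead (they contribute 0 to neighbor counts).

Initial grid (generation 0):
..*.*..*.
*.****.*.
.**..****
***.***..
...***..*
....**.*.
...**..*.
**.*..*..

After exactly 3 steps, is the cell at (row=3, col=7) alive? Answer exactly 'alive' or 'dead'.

Simulating step by step:
Generation 0 (given above): 35 live cells
Generation 1: 8 live cells
........*
.........
.........
.........
*........
..*......
**......*
.....*.*.
Generation 2: 8 live cells
.........
.........
.........
.........
.*.......
.........
..*...**.
**....*.*
Generation 3: 9 live cells
.........
.........
.........
.........
.........
.**...**.
*....*..*
..*..*...

Cell (3,7) at generation 3: 0 -> dead

Answer: dead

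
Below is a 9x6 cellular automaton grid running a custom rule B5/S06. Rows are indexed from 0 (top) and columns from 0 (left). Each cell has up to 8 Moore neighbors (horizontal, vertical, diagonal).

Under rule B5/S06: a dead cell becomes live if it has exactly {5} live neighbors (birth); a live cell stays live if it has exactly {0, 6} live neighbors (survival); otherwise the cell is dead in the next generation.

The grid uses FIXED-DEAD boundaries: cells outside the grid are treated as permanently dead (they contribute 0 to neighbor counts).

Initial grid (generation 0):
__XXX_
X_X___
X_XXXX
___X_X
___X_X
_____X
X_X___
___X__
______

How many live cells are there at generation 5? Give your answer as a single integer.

Answer: 4

Derivation:
Simulating step by step:
Generation 0 (given above): 18 live cells
Generation 1: 4 live cells
______
_X__X_
______
______
____X_
______
X_____
______
______
Generation 2: 4 live cells
______
_X__X_
______
______
____X_
______
X_____
______
______
Generation 3: 4 live cells
______
_X__X_
______
______
____X_
______
X_____
______
______
Generation 4: 4 live cells
______
_X__X_
______
______
____X_
______
X_____
______
______
Generation 5: 4 live cells
______
_X__X_
______
______
____X_
______
X_____
______
______
Population at generation 5: 4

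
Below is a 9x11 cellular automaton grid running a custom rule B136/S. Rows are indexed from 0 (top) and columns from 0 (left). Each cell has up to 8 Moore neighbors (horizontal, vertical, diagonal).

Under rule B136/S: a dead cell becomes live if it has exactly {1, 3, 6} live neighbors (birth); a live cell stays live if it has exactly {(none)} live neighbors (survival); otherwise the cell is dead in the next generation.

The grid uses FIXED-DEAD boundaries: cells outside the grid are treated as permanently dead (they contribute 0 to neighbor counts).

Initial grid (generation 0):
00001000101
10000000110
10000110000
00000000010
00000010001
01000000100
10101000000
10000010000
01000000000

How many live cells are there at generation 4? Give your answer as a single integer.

Answer: 35

Derivation:
Simulating step by step:
Generation 0 (given above): 20 live cells
Generation 1: 33 live cells
11010100000
00010101000
00001000110
11001110100
11100100010
00001010001
00000010110
00001001000
00100111000
Generation 2: 22 live cells
00100011100
00100010101
00010000001
00110001000
00010001000
01000001100
00000000000
01100000001
01000000000
Generation 3: 29 live cells
00000000011
00011000000
00000101010
01001000011
10000010010
10011000010
01110010001
00010000010
00110000011
Generation 4: 35 live cells
00100100100
00100001111
11010000101
00110110000
01011101100
00000100001
00000001010
11101111000
01000000000
Population at generation 4: 35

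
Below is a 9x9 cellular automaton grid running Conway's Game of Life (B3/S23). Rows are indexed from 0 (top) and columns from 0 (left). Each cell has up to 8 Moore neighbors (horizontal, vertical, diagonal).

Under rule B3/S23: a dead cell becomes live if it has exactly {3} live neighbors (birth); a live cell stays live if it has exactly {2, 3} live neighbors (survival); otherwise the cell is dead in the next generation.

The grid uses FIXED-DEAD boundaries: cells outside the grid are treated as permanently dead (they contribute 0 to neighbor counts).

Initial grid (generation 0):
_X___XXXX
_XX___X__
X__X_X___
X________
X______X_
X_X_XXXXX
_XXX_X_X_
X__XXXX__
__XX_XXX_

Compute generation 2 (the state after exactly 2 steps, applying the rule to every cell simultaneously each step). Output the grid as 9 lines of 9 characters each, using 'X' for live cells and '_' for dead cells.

Simulating step by step:
Generation 0 (given above): 36 live cells
Generation 1: 27 live cells
_XX__XXX_
XXX_X____
X_X______
XX_______
X____X_XX
X_X_XX__X
X_______X
_________
__XX___X_
Generation 2: 23 live cells
(generation 2 grid is the final answer)

Answer: X_XX_XX__
X____XX__
__XX_____
X________
X___XXXXX
X___XXX_X
_X_______
_________
_________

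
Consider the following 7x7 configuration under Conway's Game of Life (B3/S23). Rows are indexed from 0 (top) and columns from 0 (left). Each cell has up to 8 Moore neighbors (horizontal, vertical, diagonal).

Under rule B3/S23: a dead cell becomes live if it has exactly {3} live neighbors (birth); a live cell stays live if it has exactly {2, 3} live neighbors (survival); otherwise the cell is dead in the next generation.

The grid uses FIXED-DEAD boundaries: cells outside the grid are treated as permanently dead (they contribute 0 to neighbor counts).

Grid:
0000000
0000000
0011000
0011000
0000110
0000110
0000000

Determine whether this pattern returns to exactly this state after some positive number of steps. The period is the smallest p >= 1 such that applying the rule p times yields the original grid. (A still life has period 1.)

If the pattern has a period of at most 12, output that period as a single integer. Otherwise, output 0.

Simulating and comparing each generation to the original:
Gen 0 (original, given above): 8 live cells
Gen 1: 6 live cells, differs from original
Gen 2: 8 live cells, MATCHES original -> period = 2

Answer: 2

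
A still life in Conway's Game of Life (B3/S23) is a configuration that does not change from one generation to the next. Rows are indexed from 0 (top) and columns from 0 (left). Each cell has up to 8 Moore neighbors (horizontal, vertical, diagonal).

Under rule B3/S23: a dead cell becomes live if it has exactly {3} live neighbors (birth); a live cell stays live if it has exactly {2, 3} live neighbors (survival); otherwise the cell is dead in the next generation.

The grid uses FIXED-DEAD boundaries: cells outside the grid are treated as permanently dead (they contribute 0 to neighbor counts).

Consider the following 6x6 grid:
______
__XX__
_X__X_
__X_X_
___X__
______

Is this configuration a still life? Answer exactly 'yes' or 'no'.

Answer: yes

Derivation:
Compute generation 1 and compare to generation 0 (given above):
Generation 1:
______
__XX__
_X__X_
__X_X_
___X__
______
The grids are IDENTICAL -> still life.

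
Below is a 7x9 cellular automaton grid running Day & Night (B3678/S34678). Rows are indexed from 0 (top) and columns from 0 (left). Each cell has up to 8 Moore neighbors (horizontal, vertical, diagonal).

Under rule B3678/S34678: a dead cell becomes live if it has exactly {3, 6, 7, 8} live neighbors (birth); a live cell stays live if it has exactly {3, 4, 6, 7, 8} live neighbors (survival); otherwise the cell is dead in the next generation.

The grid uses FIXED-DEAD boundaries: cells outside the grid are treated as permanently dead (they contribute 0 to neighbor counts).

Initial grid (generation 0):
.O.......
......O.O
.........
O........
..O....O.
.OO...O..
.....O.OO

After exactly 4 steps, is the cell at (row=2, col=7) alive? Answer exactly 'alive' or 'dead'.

Answer: dead

Derivation:
Simulating step by step:
Generation 0 (given above): 12 live cells
Generation 1: 3 live cells
.........
.........
.........
.........
.........
......O.O
......O..
Generation 2: 2 live cells
.........
.........
.........
.........
.........
.......O.
.......O.
Generation 3: 0 live cells
.........
.........
.........
.........
.........
.........
.........
Generation 4: 0 live cells
.........
.........
.........
.........
.........
.........
.........

Cell (2,7) at generation 4: 0 -> dead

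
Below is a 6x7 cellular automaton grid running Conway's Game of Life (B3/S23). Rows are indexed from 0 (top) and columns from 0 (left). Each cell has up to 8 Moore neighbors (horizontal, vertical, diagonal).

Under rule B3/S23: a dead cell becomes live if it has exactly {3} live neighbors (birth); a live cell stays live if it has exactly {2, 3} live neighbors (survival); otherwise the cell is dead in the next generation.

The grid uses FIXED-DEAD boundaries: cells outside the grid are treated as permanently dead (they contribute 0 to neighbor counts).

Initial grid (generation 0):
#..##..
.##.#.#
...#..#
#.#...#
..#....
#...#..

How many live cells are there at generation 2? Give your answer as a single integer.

Simulating step by step:
Generation 0 (given above): 15 live cells
Generation 1: 14 live cells
.#####.
.##.#..
...#..#
.###...
...#...
.......
Generation 2: 8 live cells
.#..##.
.#.....
....#..
...##..
...#...
.......
Population at generation 2: 8

Answer: 8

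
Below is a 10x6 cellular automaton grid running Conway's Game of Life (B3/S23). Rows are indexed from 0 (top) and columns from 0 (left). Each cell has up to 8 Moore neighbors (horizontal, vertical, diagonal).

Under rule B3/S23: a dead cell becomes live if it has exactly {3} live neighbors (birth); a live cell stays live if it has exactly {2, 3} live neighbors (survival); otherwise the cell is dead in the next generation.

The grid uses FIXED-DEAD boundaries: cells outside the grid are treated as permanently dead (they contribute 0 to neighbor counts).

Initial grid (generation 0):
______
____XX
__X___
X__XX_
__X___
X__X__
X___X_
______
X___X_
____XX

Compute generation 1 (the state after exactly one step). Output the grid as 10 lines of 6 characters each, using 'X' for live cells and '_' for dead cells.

Simulating step by step:
Generation 0 (given above): 15 live cells
Generation 1: 13 live cells
(generation 1 grid is the final answer)

Answer: ______
______
_____X
_XXX__
_XX_X_
_X_X__
______
______
____XX
____XX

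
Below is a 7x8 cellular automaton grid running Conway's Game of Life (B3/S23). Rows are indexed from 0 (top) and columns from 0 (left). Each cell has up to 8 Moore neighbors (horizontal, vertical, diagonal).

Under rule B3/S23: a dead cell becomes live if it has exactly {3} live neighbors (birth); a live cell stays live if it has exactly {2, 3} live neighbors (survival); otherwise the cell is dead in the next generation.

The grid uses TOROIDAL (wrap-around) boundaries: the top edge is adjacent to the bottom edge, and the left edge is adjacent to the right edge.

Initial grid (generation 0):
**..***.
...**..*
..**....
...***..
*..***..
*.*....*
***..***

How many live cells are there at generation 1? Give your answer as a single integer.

Simulating step by step:
Generation 0 (given above): 26 live cells
Generation 1: 17 live cells
........
**....**
..*..*..
.....*..
***..***
..*.....
..***...
Population at generation 1: 17

Answer: 17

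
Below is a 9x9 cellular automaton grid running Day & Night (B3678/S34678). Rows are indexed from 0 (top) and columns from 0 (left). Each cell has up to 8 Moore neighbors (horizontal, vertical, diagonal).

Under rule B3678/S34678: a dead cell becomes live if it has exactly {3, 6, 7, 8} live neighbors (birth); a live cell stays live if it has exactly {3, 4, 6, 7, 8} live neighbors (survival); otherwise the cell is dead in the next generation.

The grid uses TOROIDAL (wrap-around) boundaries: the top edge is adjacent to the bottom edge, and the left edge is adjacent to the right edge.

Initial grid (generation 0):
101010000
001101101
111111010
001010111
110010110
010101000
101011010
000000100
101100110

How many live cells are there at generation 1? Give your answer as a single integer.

Answer: 38

Derivation:
Simulating step by step:
Generation 0 (given above): 39 live cells
Generation 1: 38 live cells
001110000
010111111
110100100
011111000
110010110
010101010
010111000
001010100
000101001
Population at generation 1: 38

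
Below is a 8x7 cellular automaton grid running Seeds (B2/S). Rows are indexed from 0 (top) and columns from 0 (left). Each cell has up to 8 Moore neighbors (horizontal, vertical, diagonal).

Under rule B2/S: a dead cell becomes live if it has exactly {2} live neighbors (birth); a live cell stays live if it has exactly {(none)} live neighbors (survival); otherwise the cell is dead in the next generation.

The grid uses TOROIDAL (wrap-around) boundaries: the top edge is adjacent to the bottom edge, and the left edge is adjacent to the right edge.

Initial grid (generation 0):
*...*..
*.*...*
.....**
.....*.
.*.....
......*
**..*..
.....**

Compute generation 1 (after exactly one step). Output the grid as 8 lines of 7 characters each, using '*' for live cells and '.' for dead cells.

Answer: ...*...
...**..
.*..*..
*...*..
*....**
..*..*.
.......
...*...

Derivation:
Simulating step by step:
Generation 0 (given above): 15 live cells
Generation 1: 13 live cells
(generation 1 grid is the final answer)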